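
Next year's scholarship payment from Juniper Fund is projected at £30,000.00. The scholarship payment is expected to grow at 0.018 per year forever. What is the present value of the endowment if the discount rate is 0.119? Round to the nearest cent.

£297029.70

Growing perpetuity: P = D₁ / (r − g) = £30,000.0000 / (0.119 − 0.018) = £297,029.70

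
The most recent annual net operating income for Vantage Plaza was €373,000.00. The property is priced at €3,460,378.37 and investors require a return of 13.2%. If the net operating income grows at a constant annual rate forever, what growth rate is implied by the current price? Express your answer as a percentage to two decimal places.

2.19%

P = D₀(1+g)/(r−g) ⇒ P(r−g) = D₀(1+g) ⇒ g(P+D₀) = P·r − D₀
g = (P·r − D₀)/(P + D₀) = (€3,460,378.37×0.132 − €373,000.00) / (€3,460,378.37 + €373,000.00) = 0.021853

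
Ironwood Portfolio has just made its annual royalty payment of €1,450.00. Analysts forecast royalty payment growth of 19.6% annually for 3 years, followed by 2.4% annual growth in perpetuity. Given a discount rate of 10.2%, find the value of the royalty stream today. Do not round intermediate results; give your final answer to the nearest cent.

€29469.69

D_1 = 1734.20000
D_2 = 2074.10320
D_3 = 2480.62743
Terminal value at year 3: TV = D_3×(1+g_2)/(r−g_2) = 2540.16249/0.078 = 32566.18571
P_0 = D_1/(1+r)^1 + D_2/(1+r)^2 + D_3/(1+r)^3 + TV/(1+r)^3
    = 1573.68421 + 1707.91862 + 1853.60314 + 24334.48231 = 29469.68829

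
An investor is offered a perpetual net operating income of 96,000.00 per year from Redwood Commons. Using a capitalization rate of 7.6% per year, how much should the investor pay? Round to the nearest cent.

Level perpetuity: PV = C / r = 96,000.00 / 0.076 = 1,263,157.89

1263157.89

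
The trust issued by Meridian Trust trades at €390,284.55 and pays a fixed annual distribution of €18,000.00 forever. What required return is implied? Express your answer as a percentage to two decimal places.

4.61%

P = C/r ⇒ r = C/P = €18,000.00/€390,284.55 = 0.046120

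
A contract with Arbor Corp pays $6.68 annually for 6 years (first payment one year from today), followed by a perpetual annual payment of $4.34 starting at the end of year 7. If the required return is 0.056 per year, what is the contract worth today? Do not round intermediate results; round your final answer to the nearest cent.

$89.15

PV of 6-year annuity: $6.68 × [1 − (1+0.056)^−6] / 0.056 = 33.26463
Perpetuity value at year 6: $4.34 / 0.056 = 77.50000
PV of perpetuity: 77.50000 / (1+0.056)^6 = 55.88795
Total PV = 33.26463 + 55.88795 = 89.15258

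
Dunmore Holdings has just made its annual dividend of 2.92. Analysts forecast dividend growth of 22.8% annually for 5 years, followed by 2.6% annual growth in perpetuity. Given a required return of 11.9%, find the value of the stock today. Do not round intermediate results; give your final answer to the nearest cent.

D_1 = 3.58576
D_2 = 4.40331
D_3 = 5.40727
D_4 = 6.64013
D_5 = 8.15407
Terminal value at year 5: TV = D_5×(1+g_2)/(r−g_2) = 8.36608/0.093 = 89.95786
P_0 = D_1/(1+r)^1 + D_2/(1+r)^2 + D_3/(1+r)^3 + D_4/(1+r)^4 + D_5/(1+r)^5 + TV/(1+r)^5
    = 3.20443 + 3.51657 + 3.85911 + 4.23502 + 4.64755 + 51.27299 = 70.73569

70.74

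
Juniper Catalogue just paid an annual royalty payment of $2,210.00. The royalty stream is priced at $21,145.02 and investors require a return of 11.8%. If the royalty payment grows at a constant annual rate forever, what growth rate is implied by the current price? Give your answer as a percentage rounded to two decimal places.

1.22%

P = D₀(1+g)/(r−g) ⇒ P(r−g) = D₀(1+g) ⇒ g(P+D₀) = P·r − D₀
g = (P·r − D₀)/(P + D₀) = ($21,145.02×0.118 − $2,210.00) / ($21,145.02 + $2,210.00) = 0.012208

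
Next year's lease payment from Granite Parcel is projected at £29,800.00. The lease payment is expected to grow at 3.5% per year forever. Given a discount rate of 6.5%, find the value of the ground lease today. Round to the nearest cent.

Growing perpetuity: P = D₁ / (r − g) = £29,800.0000 / (0.065 − 0.035) = £993,333.33

£993333.33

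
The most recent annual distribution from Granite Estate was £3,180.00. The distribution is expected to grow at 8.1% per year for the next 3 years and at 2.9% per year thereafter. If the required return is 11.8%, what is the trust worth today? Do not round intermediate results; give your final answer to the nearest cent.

£42158.02

D_1 = 3437.58000
D_2 = 3716.02398
D_3 = 4017.02192
Terminal value at year 3: TV = D_3×(1+g_2)/(r−g_2) = 4133.51556/0.089 = 46443.99504
P_0 = D_1/(1+r)^1 + D_2/(1+r)^2 + D_3/(1+r)^3 + TV/(1+r)^3
    = 3074.75850 + 2972.99994 + 2874.60907 + 33235.64866 = 42158.01617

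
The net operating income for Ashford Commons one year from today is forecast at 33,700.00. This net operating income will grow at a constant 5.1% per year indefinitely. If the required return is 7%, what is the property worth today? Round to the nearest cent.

Growing perpetuity: P = D₁ / (r − g) = 33,700.0000 / (0.07 − 0.051) = 1,773,684.21

1773684.21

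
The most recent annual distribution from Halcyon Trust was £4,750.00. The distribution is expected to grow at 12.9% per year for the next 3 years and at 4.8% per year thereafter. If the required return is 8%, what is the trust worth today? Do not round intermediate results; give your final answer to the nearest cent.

D_1 = 5362.75000
D_2 = 6054.54475
D_3 = 6835.58102
Terminal value at year 3: TV = D_3×(1+g_2)/(r−g_2) = 7163.68891/0.032 = 223865.27850
P_0 = D_1/(1+r)^1 + D_2/(1+r)^2 + D_3/(1+r)^3 + TV/(1+r)^3
    = 4965.50926 + 5190.79625 + 5426.30460 + 177711.47571 = 193294.08583

£193294.09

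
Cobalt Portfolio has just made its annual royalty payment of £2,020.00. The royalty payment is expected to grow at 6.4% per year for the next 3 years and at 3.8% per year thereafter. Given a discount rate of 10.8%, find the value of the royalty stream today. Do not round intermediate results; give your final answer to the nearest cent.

£32116.37

D_1 = 2149.28000
D_2 = 2286.83392
D_3 = 2433.19129
Terminal value at year 3: TV = D_3×(1+g_2)/(r−g_2) = 2525.65256/0.07 = 36080.75086
P_0 = D_1/(1+r)^1 + D_2/(1+r)^2 + D_3/(1+r)^3 + TV/(1+r)^3
    = 1939.78339 + 1862.75228 + 1788.78017 + 26525.05455 = 32116.37039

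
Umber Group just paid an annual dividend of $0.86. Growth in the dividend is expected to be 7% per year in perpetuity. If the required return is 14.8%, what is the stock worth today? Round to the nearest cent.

D₁ = D₀ × (1 + g) = $0.86 × 1.07 = $0.9202
Growing perpetuity: P = D₁ / (r − g) = $0.9202 / (0.148 − 0.07) = $11.80

$11.80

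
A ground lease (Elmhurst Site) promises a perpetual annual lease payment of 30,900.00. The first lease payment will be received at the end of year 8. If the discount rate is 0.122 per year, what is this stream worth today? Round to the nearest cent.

113148.46

Value at end of year 7: C / r = 30,900.00 / 0.122 = 253,278.6885
Discount to today: PV = 253,278.6885 / (1 + 0.122)^7 = 253,278.6885 / 2.238463 = 113,148.46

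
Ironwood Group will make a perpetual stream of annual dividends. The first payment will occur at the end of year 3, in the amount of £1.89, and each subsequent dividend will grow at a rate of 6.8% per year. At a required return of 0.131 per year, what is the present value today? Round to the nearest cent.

Value at end of year 2: C₁ / (r − g) = £1.89 / (0.131 − 0.068) = £30.0000
Discount to today: PV = £30.0000 / (1 + 0.131)^2 = £30.0000 / 1.279161 = £23.45

£23.45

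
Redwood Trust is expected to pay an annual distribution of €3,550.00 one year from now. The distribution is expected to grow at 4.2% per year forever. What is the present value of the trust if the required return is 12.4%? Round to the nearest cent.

Growing perpetuity: P = D₁ / (r − g) = €3,550.0000 / (0.124 − 0.042) = €43,292.68

€43292.68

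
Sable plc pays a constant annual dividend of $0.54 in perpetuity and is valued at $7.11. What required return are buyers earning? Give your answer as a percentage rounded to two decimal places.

P = C/r ⇒ r = C/P = $0.54/$7.11 = 0.075949

7.59%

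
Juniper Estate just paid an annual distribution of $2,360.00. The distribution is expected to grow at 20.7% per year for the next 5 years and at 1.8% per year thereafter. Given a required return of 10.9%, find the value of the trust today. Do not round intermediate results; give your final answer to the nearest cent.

D_1 = 2848.52000
D_2 = 3438.16364
D_3 = 4149.86351
D_4 = 5008.88526
D_5 = 6045.72451
Terminal value at year 5: TV = D_5×(1+g_2)/(r−g_2) = 6154.54755/0.091 = 67632.39067
P_0 = D_1/(1+r)^1 + D_2/(1+r)^2 + D_3/(1+r)^3 + D_4/(1+r)^4 + D_5/(1+r)^5 + TV/(1+r)^5
    = 2568.54824 + 2795.52545 + 3042.56016 + 3311.42481 + 3604.04847 + 40317.81692 = 55639.92406

$55639.92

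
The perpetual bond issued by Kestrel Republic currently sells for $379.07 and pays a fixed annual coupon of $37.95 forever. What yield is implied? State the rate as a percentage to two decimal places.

10.01%

P = C/r ⇒ r = C/P = $37.95/$379.07 = 0.100113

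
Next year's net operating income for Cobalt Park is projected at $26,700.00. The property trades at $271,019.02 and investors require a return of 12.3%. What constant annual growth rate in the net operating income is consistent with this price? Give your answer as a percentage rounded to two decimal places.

P = D₁/(r−g) ⇒ g = r − D₁/P = 0.123 − $26,700.00/$271,019.02 = 0.024483

2.45%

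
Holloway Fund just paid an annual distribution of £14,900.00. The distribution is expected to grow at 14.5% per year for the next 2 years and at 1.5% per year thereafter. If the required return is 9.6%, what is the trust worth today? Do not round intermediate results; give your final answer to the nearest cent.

£235606.17

D_1 = 17060.50000
D_2 = 19534.27250
Terminal value at year 2: TV = D_2×(1+g_2)/(r−g_2) = 19827.28659/0.081 = 244781.31590
P_0 = D_1/(1+r)^1 + D_2/(1+r)^2 + TV/(1+r)^2
    = 15566.14964 + 16262.08151 + 203777.93494 = 235606.16608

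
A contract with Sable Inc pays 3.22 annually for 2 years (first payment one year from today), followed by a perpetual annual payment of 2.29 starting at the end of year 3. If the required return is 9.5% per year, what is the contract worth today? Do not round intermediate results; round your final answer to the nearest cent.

25.73

PV of 2-year annuity: 3.22 × [1 − (1+0.095)^−2] / 0.095 = 5.62615
Perpetuity value at year 2: 2.29 / 0.095 = 24.10526
PV of perpetuity: 24.10526 / (1+0.095)^2 = 20.10405
Total PV = 5.62615 + 20.10405 = 25.73021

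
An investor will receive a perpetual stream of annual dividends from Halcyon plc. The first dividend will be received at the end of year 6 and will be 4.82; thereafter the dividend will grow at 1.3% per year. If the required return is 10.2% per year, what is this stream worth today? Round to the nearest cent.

Value at end of year 5: C₁ / (r − g) = 4.82 / (0.102 − 0.013) = 54.1573
Discount to today: PV = 54.1573 / (1 + 0.102)^5 = 54.1573 / 1.625204 = 33.32

33.32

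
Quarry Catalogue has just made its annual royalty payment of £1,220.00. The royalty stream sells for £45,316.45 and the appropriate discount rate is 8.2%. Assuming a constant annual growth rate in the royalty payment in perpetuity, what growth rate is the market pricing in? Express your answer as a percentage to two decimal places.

P = D₀(1+g)/(r−g) ⇒ P(r−g) = D₀(1+g) ⇒ g(P+D₀) = P·r − D₀
g = (P·r − D₀)/(P + D₀) = (£45,316.45×0.082 − £1,220.00) / (£45,316.45 + £1,220.00) = 0.053634

5.36%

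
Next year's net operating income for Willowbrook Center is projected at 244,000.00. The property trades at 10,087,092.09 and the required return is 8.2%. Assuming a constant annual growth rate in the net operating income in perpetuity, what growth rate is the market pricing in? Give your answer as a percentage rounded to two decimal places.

5.78%

P = D₁/(r−g) ⇒ g = r − D₁/P = 0.082 − 244,000.00/10,087,092.09 = 0.057811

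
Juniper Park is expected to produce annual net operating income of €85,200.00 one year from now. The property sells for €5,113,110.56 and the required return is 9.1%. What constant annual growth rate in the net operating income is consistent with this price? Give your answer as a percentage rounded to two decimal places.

P = D₁/(r−g) ⇒ g = r − D₁/P = 0.091 − €85,200.00/€5,113,110.56 = 0.074337

7.43%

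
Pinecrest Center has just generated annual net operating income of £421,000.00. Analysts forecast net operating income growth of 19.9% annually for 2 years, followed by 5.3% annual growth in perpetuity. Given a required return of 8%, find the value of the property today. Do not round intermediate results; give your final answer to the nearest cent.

£21222875.65

D_1 = 504779.00000
D_2 = 605230.02100
Terminal value at year 2: TV = D_2×(1+g_2)/(r−g_2) = 637307.21211/0.027 = 23603970.81900
P_0 = D_1/(1+r)^1 + D_2/(1+r)^2 + TV/(1+r)^2
    = 467387.96296 + 518887.19222 + 20236600.49640 = 21222875.65158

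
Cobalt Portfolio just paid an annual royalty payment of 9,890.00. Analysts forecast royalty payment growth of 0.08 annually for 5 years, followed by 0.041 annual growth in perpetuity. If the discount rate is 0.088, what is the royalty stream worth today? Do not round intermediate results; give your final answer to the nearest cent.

D_1 = 10681.20000
D_2 = 11535.69600
D_3 = 12458.55168
D_4 = 13455.23581
D_5 = 14531.65468
Terminal value at year 5: TV = D_5×(1+g_2)/(r−g_2) = 15127.45252/0.047 = 321860.69194
P_0 = D_1/(1+r)^1 + D_2/(1+r)^2 + D_3/(1+r)^3 + D_4/(1+r)^4 + D_5/(1+r)^5 + TV/(1+r)^5
    = 9817.27941 + 9745.09353 + 9673.43843 + 9602.31021 + 9531.70499 + 211117.12538 = 259486.95196

259486.95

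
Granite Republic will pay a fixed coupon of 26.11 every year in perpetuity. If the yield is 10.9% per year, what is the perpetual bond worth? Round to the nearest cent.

Level perpetuity: PV = C / r = 26.11 / 0.109 = 239.54

239.54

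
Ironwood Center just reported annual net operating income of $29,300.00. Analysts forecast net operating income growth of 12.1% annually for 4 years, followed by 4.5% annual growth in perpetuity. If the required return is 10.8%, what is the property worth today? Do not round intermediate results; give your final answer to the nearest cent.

$629899.84

D_1 = 32845.30000
D_2 = 36819.58130
D_3 = 41274.75064
D_4 = 46268.99546
Terminal value at year 4: TV = D_4×(1+g_2)/(r−g_2) = 48351.10026/0.063 = 767477.78191
P_0 = D_1/(1+r)^1 + D_2/(1+r)^2 + D_3/(1+r)^3 + D_4/(1+r)^4 + TV/(1+r)^4
    = 29643.77256 + 29991.57856 + 30343.46531 + 30699.48070 + 509221.54491 = 629899.84205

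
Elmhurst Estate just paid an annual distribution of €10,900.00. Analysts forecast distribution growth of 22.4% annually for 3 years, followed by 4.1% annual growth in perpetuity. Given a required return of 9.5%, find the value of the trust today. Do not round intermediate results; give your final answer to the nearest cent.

€334512.23

D_1 = 13341.60000
D_2 = 16330.11840
D_3 = 19988.06492
Terminal value at year 3: TV = D_3×(1+g_2)/(r−g_2) = 20807.57558/0.054 = 385325.47377
P_0 = D_1/(1+r)^1 + D_2/(1+r)^2 + D_3/(1+r)^3 + TV/(1+r)^3
    = 12184.10959 + 13619.49784 + 15223.98663 + 293484.63112 = 334512.22518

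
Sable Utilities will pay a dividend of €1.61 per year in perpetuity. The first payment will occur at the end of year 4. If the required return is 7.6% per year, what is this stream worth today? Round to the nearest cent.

Value at end of year 3: C / r = €1.61 / 0.076 = €21.1842
Discount to today: PV = €21.1842 / (1 + 0.076)^3 = €21.1842 / 1.245767 = €17.00

€17.00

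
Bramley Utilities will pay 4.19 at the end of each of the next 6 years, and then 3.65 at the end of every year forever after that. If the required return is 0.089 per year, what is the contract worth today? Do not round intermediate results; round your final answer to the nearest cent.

43.44

PV of 6-year annuity: 4.19 × [1 − (1+0.089)^−6] / 0.089 = 18.85217
Perpetuity value at year 6: 3.65 / 0.089 = 41.01124
PV of perpetuity: 41.01124 / (1+0.089)^6 = 24.58870
Total PV = 18.85217 + 24.58870 = 43.44087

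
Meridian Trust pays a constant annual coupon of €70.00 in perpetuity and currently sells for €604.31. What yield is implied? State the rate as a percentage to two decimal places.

P = C/r ⇒ r = C/P = €70.00/€604.31 = 0.115835

11.58%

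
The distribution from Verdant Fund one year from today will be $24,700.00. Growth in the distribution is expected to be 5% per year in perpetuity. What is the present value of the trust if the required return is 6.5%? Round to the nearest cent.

$1646666.67

Growing perpetuity: P = D₁ / (r − g) = $24,700.0000 / (0.065 − 0.05) = $1,646,666.67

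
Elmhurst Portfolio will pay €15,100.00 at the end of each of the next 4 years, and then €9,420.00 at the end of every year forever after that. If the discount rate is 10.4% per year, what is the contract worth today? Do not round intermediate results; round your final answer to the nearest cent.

€108426.96

PV of 4-year annuity: €15,100.00 × [1 − (1+0.104)^−4] / 0.104 = 47453.43752
Perpetuity value at year 4: €9,420.00 / 0.104 = 90576.92308
PV of perpetuity: 90576.92308 / (1+0.104)^4 = 60973.52033
Total PV = 47453.43752 + 60973.52033 = 108426.95785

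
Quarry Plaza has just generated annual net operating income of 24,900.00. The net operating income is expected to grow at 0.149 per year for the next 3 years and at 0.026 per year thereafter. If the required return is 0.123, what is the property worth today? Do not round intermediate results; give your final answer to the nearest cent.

360307.91

D_1 = 28610.10000
D_2 = 32873.00490
D_3 = 37771.08263
Terminal value at year 3: TV = D_3×(1+g_2)/(r−g_2) = 38753.13078/0.097 = 399516.81215
P_0 = D_1/(1+r)^1 + D_2/(1+r)^2 + D_3/(1+r)^3 + TV/(1+r)^3
    = 25476.49154 + 26066.33017 + 26669.82490 + 282095.26133 = 360307.90794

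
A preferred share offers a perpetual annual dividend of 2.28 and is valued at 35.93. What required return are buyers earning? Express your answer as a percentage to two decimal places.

P = C/r ⇒ r = C/P = 2.28/35.93 = 0.063457

6.35%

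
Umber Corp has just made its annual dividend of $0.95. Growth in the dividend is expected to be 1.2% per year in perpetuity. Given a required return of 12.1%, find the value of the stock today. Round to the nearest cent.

D₁ = D₀ × (1 + g) = $0.95 × 1.012 = $0.9614
Growing perpetuity: P = D₁ / (r − g) = $0.9614 / (0.121 − 0.012) = $8.82

$8.82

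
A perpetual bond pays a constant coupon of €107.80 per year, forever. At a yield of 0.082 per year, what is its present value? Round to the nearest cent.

Level perpetuity: PV = C / r = €107.80 / 0.082 = €1,314.63

€1314.63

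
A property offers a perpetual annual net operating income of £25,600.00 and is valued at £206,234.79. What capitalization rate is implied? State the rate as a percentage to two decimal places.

P = C/r ⇒ r = C/P = £25,600.00/£206,234.79 = 0.124130

12.41%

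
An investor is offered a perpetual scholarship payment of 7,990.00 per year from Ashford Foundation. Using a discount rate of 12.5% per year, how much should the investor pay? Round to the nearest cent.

63920.00

Level perpetuity: PV = C / r = 7,990.00 / 0.125 = 63,920.00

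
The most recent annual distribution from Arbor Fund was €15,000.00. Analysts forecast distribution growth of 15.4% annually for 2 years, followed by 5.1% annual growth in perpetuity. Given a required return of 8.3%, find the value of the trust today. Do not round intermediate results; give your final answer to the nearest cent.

D_1 = 17310.00000
D_2 = 19975.74000
Terminal value at year 2: TV = D_2×(1+g_2)/(r−g_2) = 20994.50274/0.032 = 656078.21062
P_0 = D_1/(1+r)^1 + D_2/(1+r)^2 + TV/(1+r)^2
    = 15983.37950 + 17031.22802 + 559369.39525 = 592384.00277

€592384.00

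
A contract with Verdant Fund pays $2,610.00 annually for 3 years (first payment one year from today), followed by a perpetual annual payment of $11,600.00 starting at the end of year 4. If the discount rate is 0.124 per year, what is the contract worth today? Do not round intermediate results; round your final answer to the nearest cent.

$72103.48

PV of 3-year annuity: $2,610.00 × [1 − (1+0.124)^−3] / 0.124 = 6225.94070
Perpetuity value at year 3: $11,600.00 / 0.124 = 93548.38710
PV of perpetuity: 93548.38710 / (1+0.124)^3 = 65877.53954
Total PV = 6225.94070 + 65877.53954 = 72103.48024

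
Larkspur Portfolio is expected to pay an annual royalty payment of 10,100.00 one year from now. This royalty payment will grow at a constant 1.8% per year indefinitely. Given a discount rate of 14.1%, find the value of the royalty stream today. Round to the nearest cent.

82113.82

Growing perpetuity: P = D₁ / (r − g) = 10,100.0000 / (0.141 − 0.018) = 82,113.82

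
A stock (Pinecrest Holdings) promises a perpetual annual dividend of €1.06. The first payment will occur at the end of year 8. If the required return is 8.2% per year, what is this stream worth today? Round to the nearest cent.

Value at end of year 7: C / r = €1.06 / 0.082 = €12.9268
Discount to today: PV = €12.9268 / (1 + 0.082)^7 = €12.9268 / 1.736164 = €7.45

€7.45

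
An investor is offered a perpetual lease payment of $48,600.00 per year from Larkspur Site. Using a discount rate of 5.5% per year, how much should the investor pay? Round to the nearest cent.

$883636.36

Level perpetuity: PV = C / r = $48,600.00 / 0.055 = $883,636.36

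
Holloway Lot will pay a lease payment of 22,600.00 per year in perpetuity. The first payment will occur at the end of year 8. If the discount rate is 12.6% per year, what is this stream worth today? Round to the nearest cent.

Value at end of year 7: C / r = 22,600.00 / 0.126 = 179,365.0794
Discount to today: PV = 179,365.0794 / (1 + 0.126)^7 = 179,365.0794 / 2.294926 = 78,157.23

78157.23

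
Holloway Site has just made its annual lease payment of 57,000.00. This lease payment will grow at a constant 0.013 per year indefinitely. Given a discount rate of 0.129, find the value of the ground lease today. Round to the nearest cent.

497767.24

D₁ = D₀ × (1 + g) = 57,000.00 × 1.013 = 57,741.0000
Growing perpetuity: P = D₁ / (r − g) = 57,741.0000 / (0.129 − 0.013) = 497,767.24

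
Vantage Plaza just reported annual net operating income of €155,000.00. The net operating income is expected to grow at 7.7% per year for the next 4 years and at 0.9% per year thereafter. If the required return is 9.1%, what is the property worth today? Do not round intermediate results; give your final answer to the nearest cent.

€2411590.34

D_1 = 166935.00000
D_2 = 179788.99500
D_3 = 193632.74762
D_4 = 208542.46918
Terminal value at year 4: TV = D_4×(1+g_2)/(r−g_2) = 210419.35140/0.082 = 2566089.65127
P_0 = D_1/(1+r)^1 + D_2/(1+r)^2 + D_3/(1+r)^3 + D_4/(1+r)^4 + TV/(1+r)^4
    = 153010.99908 + 151047.52155 + 149109.23988 + 147195.83075 + 1811226.74672 = 2411590.33799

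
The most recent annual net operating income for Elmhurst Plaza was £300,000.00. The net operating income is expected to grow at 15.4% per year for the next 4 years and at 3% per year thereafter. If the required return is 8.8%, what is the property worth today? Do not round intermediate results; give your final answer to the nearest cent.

£8136130.54

D_1 = 346200.00000
D_2 = 399514.80000
D_3 = 461040.07920
D_4 = 532040.25140
Terminal value at year 4: TV = D_4×(1+g_2)/(r−g_2) = 548001.45894/0.058 = 9448301.01618
P_0 = D_1/(1+r)^1 + D_2/(1+r)^2 + D_3/(1+r)^3 + D_4/(1+r)^4 + TV/(1+r)^4
    = 318198.52941 + 337501.01373 + 357974.42082 + 379689.78090 + 6742766.79878 = 8136130.54364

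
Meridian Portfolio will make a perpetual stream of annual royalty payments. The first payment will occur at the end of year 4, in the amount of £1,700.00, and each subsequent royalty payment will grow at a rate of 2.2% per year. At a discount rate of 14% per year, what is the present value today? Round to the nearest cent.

Value at end of year 3: C₁ / (r − g) = £1,700.00 / (0.14 − 0.022) = £14,406.7797
Discount to today: PV = £14,406.7797 / (1 + 0.14)^3 = £14,406.7797 / 1.481544 = £9,724.17

£9724.17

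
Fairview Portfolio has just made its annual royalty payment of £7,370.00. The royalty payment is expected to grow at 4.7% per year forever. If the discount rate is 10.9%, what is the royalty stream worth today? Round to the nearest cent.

D₁ = D₀ × (1 + g) = £7,370.00 × 1.047 = £7,716.3900
Growing perpetuity: P = D₁ / (r − g) = £7,716.3900 / (0.109 − 0.047) = £124,457.90

£124457.90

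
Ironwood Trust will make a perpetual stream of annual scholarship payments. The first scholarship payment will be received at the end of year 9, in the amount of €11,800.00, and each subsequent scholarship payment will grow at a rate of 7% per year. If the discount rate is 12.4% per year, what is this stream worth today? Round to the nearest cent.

€85774.41

Value at end of year 8: C₁ / (r − g) = €11,800.00 / (0.124 − 0.07) = €218,518.5185
Discount to today: PV = €218,518.5185 / (1 + 0.124)^8 = €218,518.5185 / 2.547596 = €85,774.41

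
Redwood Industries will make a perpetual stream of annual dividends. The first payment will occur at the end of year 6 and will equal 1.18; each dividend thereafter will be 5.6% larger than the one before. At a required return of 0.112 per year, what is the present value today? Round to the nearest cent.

Value at end of year 5: C₁ / (r − g) = 1.18 / (0.112 − 0.056) = 21.0714
Discount to today: PV = 21.0714 / (1 + 0.112)^5 = 21.0714 / 1.700294 = 12.39

12.39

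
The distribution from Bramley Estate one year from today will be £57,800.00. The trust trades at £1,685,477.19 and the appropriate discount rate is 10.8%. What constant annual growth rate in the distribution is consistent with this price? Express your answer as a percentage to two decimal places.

7.37%

P = D₁/(r−g) ⇒ g = r − D₁/P = 0.108 − £57,800.00/£1,685,477.19 = 0.073707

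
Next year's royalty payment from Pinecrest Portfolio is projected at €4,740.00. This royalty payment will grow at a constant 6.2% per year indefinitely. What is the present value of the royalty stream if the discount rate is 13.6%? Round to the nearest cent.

Growing perpetuity: P = D₁ / (r − g) = €4,740.0000 / (0.136 − 0.062) = €64,054.05

€64054.05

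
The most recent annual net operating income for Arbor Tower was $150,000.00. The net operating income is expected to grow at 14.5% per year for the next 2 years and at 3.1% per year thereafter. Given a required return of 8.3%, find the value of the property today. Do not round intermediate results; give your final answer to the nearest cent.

D_1 = 171750.00000
D_2 = 196653.75000
Terminal value at year 2: TV = D_2×(1+g_2)/(r−g_2) = 202750.01625/0.052 = 3899038.77404
P_0 = D_1/(1+r)^1 + D_2/(1+r)^2 + TV/(1+r)^2
    = 158587.25762 + 167666.12186 + 3324303.30069 = 3650556.68016

$3650556.68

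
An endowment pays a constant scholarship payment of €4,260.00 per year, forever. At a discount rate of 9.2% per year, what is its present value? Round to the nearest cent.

€46304.35

Level perpetuity: PV = C / r = €4,260.00 / 0.092 = €46,304.35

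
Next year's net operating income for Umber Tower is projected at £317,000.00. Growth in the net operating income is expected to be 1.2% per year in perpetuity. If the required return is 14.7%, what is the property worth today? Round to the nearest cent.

£2348148.15

Growing perpetuity: P = D₁ / (r − g) = £317,000.0000 / (0.147 − 0.012) = £2,348,148.15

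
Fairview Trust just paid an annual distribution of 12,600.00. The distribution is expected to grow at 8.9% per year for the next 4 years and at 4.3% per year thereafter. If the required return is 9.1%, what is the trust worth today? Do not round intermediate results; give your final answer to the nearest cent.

D_1 = 13721.40000
D_2 = 14942.60460
D_3 = 16272.49641
D_4 = 17720.74859
Terminal value at year 4: TV = D_4×(1+g_2)/(r−g_2) = 18482.74078/0.048 = 385057.09957
P_0 = D_1/(1+r)^1 + D_2/(1+r)^2 + D_3/(1+r)^3 + D_4/(1+r)^4 + TV/(1+r)^4
    = 12576.90192 + 12553.84619 + 12530.83273 + 12507.86145 + 271785.40602 = 321954.84831

321954.85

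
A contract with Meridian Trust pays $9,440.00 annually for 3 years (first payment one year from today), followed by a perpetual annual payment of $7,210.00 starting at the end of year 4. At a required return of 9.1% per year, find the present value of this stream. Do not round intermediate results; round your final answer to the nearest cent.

PV of 3-year annuity: $9,440.00 × [1 − (1+0.091)^−3] / 0.091 = 23852.89884
Perpetuity value at year 3: $7,210.00 / 0.091 = 79230.76923
PV of perpetuity: 79230.76923 / (1+0.091)^3 = 61012.61238
Total PV = 23852.89884 + 61012.61238 = 84865.51122

$84865.51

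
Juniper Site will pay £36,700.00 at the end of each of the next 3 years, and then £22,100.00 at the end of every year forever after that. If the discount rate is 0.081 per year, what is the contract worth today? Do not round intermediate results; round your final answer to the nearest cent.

PV of 3-year annuity: £36,700.00 × [1 − (1+0.081)^−3] / 0.081 = 94409.06059
Perpetuity value at year 3: £22,100.00 / 0.081 = 272839.50617
PV of perpetuity: 272839.50617 / (1+0.081)^3 = 215988.27350
Total PV = 94409.06059 + 215988.27350 = 310397.33409

£310397.33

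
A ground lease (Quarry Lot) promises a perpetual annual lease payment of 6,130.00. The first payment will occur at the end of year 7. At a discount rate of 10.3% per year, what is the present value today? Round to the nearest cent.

Value at end of year 6: C / r = 6,130.00 / 0.103 = 59,514.5631
Discount to today: PV = 59,514.5631 / (1 + 0.103)^6 = 59,514.5631 / 1.800749 = 33,049.90

33049.90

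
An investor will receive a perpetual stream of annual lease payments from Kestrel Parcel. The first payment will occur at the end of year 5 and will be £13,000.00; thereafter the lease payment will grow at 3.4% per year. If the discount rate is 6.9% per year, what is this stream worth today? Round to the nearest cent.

Value at end of year 4: C₁ / (r − g) = £13,000.00 / (0.069 − 0.034) = £371,428.5714
Discount to today: PV = £371,428.5714 / (1 + 0.069)^4 = £371,428.5714 / 1.305903 = £284,422.85

£284422.85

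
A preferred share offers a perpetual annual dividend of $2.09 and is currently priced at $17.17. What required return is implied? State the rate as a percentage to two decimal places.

12.17%

P = C/r ⇒ r = C/P = $2.09/$17.17 = 0.121724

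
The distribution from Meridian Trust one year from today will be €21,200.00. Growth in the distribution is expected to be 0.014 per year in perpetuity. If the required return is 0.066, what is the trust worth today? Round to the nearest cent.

€407692.31

Growing perpetuity: P = D₁ / (r − g) = €21,200.0000 / (0.066 − 0.014) = €407,692.31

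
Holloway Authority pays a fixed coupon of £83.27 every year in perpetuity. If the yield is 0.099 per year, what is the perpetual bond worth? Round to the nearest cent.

£841.11

Level perpetuity: PV = C / r = £83.27 / 0.099 = £841.11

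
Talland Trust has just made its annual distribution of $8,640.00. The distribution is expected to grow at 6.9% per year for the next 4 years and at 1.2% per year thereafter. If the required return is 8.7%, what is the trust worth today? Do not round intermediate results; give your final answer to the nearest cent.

$142202.76

D_1 = 9236.16000
D_2 = 9873.45504
D_3 = 10554.72344
D_4 = 11282.99935
Terminal value at year 4: TV = D_4×(1+g_2)/(r−g_2) = 11418.39535/0.075 = 152245.27130
P_0 = D_1/(1+r)^1 + D_2/(1+r)^2 + D_3/(1+r)^3 + D_4/(1+r)^4 + TV/(1+r)^4
    = 8496.92732 + 8356.22383 + 8217.85030 + 8081.76815 + 109049.99150 = 142202.76111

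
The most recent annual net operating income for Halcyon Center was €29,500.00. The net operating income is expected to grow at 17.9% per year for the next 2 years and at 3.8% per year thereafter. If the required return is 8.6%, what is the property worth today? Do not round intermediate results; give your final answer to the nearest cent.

€818670.84

D_1 = 34780.50000
D_2 = 41006.20950
Terminal value at year 2: TV = D_2×(1+g_2)/(r−g_2) = 42564.44546/0.048 = 886759.28044
P_0 = D_1/(1+r)^1 + D_2/(1+r)^2 + TV/(1+r)^2
    = 32026.24309 + 34768.82192 + 751875.77407 = 818670.83909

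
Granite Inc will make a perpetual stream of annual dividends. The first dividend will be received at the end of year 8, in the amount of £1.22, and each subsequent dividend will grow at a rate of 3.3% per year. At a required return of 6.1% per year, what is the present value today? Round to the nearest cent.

£28.79

Value at end of year 7: C₁ / (r − g) = £1.22 / (0.061 − 0.033) = £43.5714
Discount to today: PV = £43.5714 / (1 + 0.061)^7 = £43.5714 / 1.513588 = £28.79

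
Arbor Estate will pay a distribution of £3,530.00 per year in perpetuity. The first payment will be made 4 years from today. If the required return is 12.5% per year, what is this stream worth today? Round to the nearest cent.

Value at end of year 3: C / r = £3,530.00 / 0.125 = £28,240.0000
Discount to today: PV = £28,240.0000 / (1 + 0.125)^3 = £28,240.0000 / 1.423828 = £19,833.85

£19833.85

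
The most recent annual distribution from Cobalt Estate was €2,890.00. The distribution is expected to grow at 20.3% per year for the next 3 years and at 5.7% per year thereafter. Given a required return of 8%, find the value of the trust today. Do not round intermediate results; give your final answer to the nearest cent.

€194355.90

D_1 = 3476.67000
D_2 = 4182.43401
D_3 = 5031.46811
Terminal value at year 3: TV = D_3×(1+g_2)/(r−g_2) = 5318.26180/0.023 = 231228.77376
P_0 = D_1/(1+r)^1 + D_2/(1+r)^2 + D_3/(1+r)^3 + TV/(1+r)^3
    = 3219.13889 + 3585.76304 + 3994.14161 + 183556.85566 = 194355.89920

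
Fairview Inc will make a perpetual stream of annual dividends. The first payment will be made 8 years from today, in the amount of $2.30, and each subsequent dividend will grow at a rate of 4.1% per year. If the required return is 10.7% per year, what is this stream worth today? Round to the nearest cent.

Value at end of year 7: C₁ / (r − g) = $2.30 / (0.107 − 0.041) = $34.8485
Discount to today: PV = $34.8485 / (1 + 0.107)^7 = $34.8485 / 2.037198 = $17.11

$17.11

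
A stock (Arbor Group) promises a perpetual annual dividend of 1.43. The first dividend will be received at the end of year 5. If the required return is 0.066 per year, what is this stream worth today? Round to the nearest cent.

Value at end of year 4: C / r = 1.43 / 0.066 = 21.6667
Discount to today: PV = 21.6667 / (1 + 0.066)^4 = 21.6667 / 1.291305 = 16.78

16.78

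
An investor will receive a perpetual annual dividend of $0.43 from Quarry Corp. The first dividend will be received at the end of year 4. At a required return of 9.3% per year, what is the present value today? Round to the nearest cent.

Value at end of year 3: C / r = $0.43 / 0.093 = $4.6237
Discount to today: PV = $4.6237 / (1 + 0.093)^3 = $4.6237 / 1.305751 = $3.54

$3.54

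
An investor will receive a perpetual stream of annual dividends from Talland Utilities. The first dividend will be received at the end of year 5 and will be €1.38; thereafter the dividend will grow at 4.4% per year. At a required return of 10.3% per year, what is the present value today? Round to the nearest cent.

Value at end of year 4: C₁ / (r − g) = €1.38 / (0.103 − 0.044) = €23.3898
Discount to today: PV = €23.3898 / (1 + 0.103)^4 = €23.3898 / 1.480137 = €15.80

€15.80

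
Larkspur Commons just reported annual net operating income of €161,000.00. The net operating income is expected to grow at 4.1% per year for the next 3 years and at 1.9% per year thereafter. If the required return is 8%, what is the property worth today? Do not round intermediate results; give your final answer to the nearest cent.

D_1 = 167601.00000
D_2 = 174472.64100
D_3 = 181626.01928
Terminal value at year 3: TV = D_3×(1+g_2)/(r−g_2) = 185076.91365/0.061 = 3034047.76471
P_0 = D_1/(1+r)^1 + D_2/(1+r)^2 + D_3/(1+r)^3 + TV/(1+r)^3
    = 155186.11111 + 149582.16821 + 144180.58991 + 2408524.93642 = 2857473.80566

€2857473.81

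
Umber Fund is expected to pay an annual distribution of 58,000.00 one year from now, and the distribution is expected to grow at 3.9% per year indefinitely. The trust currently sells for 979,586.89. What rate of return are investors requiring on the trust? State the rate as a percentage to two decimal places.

9.82%

P = D₁/(r − g) ⇒ r = D₁/P + g = 58,000.0000/979,586.89 + 0.039 = 0.059209 + 0.039 = 0.098209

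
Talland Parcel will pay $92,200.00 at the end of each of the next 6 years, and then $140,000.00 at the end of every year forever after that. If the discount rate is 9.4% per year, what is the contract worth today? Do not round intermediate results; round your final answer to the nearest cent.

PV of 6-year annuity: $92,200.00 × [1 − (1+0.094)^−6] / 0.094 = 408715.24810
Perpetuity value at year 6: $140,000.00 / 0.094 = 1489361.70213
PV of perpetuity: 1489361.70213 / (1+0.094)^6 = 868752.86553
Total PV = 408715.24810 + 868752.86553 = 1277468.11363

$1277468.11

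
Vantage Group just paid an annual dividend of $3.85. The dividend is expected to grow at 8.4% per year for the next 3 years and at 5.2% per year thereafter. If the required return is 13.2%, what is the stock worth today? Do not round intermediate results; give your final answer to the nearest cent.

$55.05

D_1 = 4.17340
D_2 = 4.52397
D_3 = 4.90398
Terminal value at year 3: TV = D_3×(1+g_2)/(r−g_2) = 5.15899/0.08 = 64.48732
P_0 = D_1/(1+r)^1 + D_2/(1+r)^2 + D_3/(1+r)^3 + TV/(1+r)^3
    = 3.68675 + 3.53042 + 3.38072 + 44.45648 = 55.05437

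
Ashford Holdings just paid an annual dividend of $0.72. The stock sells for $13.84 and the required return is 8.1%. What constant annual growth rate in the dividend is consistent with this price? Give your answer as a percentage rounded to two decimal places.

2.75%

P = D₀(1+g)/(r−g) ⇒ P(r−g) = D₀(1+g) ⇒ g(P+D₀) = P·r − D₀
g = (P·r − D₀)/(P + D₀) = ($13.84×0.081 − $0.72) / ($13.84 + $0.72) = 0.027544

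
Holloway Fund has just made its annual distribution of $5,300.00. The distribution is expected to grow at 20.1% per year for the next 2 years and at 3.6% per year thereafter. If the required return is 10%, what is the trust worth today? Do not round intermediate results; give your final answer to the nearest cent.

D_1 = 6365.30000
D_2 = 7644.72530
Terminal value at year 2: TV = D_2×(1+g_2)/(r−g_2) = 7919.93541/0.064 = 123748.99079
P_0 = D_1/(1+r)^1 + D_2/(1+r)^2 + TV/(1+r)^2
    = 5786.63636 + 6317.95479 + 102271.89322 = 114376.48438

$114376.48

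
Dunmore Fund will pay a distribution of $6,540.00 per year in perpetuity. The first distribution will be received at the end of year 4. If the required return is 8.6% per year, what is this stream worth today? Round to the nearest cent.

Value at end of year 3: C / r = $6,540.00 / 0.086 = $76,046.5116
Discount to today: PV = $76,046.5116 / (1 + 0.086)^3 = $76,046.5116 / 1.280824 = $59,373.11

$59373.11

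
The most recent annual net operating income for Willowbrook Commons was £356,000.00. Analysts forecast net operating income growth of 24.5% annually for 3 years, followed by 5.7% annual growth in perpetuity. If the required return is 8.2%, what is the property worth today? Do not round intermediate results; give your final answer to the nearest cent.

D_1 = 443220.00000
D_2 = 551808.90000
D_3 = 687002.08050
Terminal value at year 3: TV = D_3×(1+g_2)/(r−g_2) = 726161.19909/0.025 = 29046447.96354
P_0 = D_1/(1+r)^1 + D_2/(1+r)^2 + D_3/(1+r)^3 + TV/(1+r)^3
    = 409630.31423 + 471339.87174 + 542345.78587 + 22930379.82666 = 24353695.79850

£24353695.80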